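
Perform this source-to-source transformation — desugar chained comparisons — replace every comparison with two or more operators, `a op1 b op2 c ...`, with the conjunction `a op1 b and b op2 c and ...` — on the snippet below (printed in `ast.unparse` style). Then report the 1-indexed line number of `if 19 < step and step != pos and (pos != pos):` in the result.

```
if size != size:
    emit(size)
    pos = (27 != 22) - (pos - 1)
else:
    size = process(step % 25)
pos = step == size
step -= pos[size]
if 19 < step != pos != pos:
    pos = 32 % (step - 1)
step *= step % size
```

8

Transformed code:
if size != size:
    emit(size)
    pos = (27 != 22) - (pos - 1)
else:
    size = process(step % 25)
pos = step == size
step -= pos[size]
if 19 < step and step != pos and (pos != pos):
    pos = 32 % (step - 1)
step *= step % size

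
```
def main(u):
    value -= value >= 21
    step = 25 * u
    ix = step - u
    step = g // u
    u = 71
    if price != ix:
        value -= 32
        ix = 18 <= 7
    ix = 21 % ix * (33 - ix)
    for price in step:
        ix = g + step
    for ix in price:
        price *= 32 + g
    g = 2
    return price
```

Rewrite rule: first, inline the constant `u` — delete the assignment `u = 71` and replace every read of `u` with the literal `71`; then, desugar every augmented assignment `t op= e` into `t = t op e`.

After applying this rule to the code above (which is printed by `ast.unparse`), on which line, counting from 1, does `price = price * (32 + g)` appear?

Transformed code:
def main(u):
    value = value - (value >= 21)
    step = 25 * 71
    ix = step - 71
    step = g // 71
    if price != ix:
        value = value - 32
        ix = 18 <= 7
    ix = 21 % ix * (33 - ix)
    for price in step:
        ix = g + step
    for ix in price:
        price = price * (32 + g)
    g = 2
    return price

13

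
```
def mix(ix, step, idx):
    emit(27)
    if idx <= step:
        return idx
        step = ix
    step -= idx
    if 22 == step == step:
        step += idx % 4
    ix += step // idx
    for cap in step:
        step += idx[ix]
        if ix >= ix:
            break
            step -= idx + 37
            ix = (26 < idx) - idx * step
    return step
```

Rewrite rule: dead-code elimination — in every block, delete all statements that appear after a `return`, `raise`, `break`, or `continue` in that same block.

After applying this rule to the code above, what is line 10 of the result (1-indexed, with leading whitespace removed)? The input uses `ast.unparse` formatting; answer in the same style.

Transformed code:
def mix(ix, step, idx):
    emit(27)
    if idx <= step:
        return idx
    step -= idx
    if 22 == step == step:
        step += idx % 4
    ix += step // idx
    for cap in step:
        step += idx[ix]
        if ix >= ix:
            break
    return step

step += idx[ix]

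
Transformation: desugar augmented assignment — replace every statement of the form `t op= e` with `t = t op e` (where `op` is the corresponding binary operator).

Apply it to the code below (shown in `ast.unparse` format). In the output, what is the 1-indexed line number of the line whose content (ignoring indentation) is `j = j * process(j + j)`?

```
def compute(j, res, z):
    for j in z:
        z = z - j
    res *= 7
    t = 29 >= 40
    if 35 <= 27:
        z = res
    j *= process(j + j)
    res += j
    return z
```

8

Transformed code:
def compute(j, res, z):
    for j in z:
        z = z - j
    res = res * 7
    t = 29 >= 40
    if 35 <= 27:
        z = res
    j = j * process(j + j)
    res = res + j
    return z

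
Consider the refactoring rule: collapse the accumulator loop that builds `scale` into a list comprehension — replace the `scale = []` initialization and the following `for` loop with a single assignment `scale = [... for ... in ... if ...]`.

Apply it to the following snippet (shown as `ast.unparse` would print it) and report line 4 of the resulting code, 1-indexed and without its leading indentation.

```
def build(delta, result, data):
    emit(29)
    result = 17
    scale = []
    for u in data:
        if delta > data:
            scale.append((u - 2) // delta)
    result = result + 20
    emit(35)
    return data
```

Transformed code:
def build(delta, result, data):
    emit(29)
    result = 17
    scale = [(u - 2) // delta for u in data if delta > data]
    result = result + 20
    emit(35)
    return data

scale = [(u - 2) // delta for u in data if delta > data]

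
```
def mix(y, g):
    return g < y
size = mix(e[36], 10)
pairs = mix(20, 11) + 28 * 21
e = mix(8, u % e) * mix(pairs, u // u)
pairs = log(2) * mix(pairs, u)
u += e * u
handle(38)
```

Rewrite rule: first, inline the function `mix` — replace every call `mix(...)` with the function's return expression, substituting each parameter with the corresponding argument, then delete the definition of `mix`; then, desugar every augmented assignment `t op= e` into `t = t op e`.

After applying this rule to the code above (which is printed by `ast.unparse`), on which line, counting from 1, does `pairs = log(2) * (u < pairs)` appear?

4

Transformed code:
size = 10 < e[36]
pairs = (11 < 20) + 28 * 21
e = (u % e < 8) * (u // u < pairs)
pairs = log(2) * (u < pairs)
u = u + e * u
handle(38)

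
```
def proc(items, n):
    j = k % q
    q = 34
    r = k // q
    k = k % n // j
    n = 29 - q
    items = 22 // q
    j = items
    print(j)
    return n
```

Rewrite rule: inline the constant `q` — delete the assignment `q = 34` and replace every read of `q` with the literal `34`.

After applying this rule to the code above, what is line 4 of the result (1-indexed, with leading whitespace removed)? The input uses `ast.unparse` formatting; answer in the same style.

k = k % n // j

Transformed code:
def proc(items, n):
    j = k % 34
    r = k // 34
    k = k % n // j
    n = 29 - 34
    items = 22 // 34
    j = items
    print(j)
    return n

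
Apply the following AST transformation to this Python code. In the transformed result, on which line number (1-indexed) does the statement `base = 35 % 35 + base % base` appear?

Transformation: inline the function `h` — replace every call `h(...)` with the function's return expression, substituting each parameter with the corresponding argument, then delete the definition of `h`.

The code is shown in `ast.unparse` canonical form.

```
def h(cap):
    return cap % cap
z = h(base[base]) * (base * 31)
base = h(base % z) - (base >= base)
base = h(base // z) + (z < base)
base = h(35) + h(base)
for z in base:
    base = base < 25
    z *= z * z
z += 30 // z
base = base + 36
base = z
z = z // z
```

4

Transformed code:
z = base[base] % base[base] * (base * 31)
base = base % z % (base % z) - (base >= base)
base = base // z % (base // z) + (z < base)
base = 35 % 35 + base % base
for z in base:
    base = base < 25
    z *= z * z
z += 30 // z
base = base + 36
base = z
z = z // z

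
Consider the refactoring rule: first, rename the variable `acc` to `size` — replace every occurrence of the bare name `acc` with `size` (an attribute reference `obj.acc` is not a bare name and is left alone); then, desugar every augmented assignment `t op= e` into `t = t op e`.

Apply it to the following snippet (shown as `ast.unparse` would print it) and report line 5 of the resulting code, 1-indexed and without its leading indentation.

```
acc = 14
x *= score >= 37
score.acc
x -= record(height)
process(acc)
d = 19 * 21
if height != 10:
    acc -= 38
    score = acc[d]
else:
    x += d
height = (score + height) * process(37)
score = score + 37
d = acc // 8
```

process(size)

Transformed code:
size = 14
x = x * (score >= 37)
score.acc
x = x - record(height)
process(size)
d = 19 * 21
if height != 10:
    size = size - 38
    score = size[d]
else:
    x = x + d
height = (score + height) * process(37)
score = score + 37
d = size // 8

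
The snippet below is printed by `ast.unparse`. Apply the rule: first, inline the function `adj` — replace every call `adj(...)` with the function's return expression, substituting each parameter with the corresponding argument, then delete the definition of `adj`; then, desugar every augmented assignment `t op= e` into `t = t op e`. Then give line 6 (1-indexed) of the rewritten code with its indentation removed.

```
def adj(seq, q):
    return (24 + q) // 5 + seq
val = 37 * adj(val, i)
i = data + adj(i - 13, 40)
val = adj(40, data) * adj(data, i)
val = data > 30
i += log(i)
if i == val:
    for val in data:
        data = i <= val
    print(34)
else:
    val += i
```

Transformed code:
val = 37 * ((24 + i) // 5 + val)
i = data + ((24 + 40) // 5 + (i - 13))
val = ((24 + data) // 5 + 40) * ((24 + i) // 5 + data)
val = data > 30
i = i + log(i)
if i == val:
    for val in data:
        data = i <= val
    print(34)
else:
    val = val + i

if i == val:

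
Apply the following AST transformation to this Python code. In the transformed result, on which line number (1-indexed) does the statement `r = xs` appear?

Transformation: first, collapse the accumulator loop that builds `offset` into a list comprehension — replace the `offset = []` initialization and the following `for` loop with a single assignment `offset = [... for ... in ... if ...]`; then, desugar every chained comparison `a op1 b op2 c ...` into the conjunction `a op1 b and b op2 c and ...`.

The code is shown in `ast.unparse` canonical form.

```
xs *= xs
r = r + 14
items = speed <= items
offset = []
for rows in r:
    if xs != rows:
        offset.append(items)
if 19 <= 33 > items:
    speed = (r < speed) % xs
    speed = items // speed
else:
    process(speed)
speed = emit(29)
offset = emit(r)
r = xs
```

Transformed code:
xs *= xs
r = r + 14
items = speed <= items
offset = [items for rows in r if xs != rows]
if 19 <= 33 and 33 > items:
    speed = (r < speed) % xs
    speed = items // speed
else:
    process(speed)
speed = emit(29)
offset = emit(r)
r = xs

12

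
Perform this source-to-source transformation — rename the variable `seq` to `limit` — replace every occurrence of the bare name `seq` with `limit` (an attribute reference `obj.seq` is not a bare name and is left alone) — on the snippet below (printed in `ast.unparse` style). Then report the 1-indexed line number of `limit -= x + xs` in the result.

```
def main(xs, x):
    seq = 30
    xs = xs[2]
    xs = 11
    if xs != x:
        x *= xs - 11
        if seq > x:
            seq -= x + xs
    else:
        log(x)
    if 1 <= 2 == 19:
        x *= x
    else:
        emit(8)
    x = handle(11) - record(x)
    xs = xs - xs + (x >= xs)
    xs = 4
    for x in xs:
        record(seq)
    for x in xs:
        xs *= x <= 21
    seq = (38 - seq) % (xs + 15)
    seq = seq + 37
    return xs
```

Transformed code:
def main(xs, x):
    limit = 30
    xs = xs[2]
    xs = 11
    if xs != x:
        x *= xs - 11
        if limit > x:
            limit -= x + xs
    else:
        log(x)
    if 1 <= 2 == 19:
        x *= x
    else:
        emit(8)
    x = handle(11) - record(x)
    xs = xs - xs + (x >= xs)
    xs = 4
    for x in xs:
        record(limit)
    for x in xs:
        xs *= x <= 21
    limit = (38 - limit) % (xs + 15)
    limit = limit + 37
    return xs

8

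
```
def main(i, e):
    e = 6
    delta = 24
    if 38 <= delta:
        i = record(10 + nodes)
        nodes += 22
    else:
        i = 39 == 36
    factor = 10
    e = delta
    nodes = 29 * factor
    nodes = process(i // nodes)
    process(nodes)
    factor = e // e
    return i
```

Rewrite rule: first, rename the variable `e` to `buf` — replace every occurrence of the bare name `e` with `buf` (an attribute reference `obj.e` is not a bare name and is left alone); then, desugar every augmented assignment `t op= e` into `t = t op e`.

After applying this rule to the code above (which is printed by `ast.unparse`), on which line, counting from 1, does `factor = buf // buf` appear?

14

Transformed code:
def main(i, buf):
    buf = 6
    delta = 24
    if 38 <= delta:
        i = record(10 + nodes)
        nodes = nodes + 22
    else:
        i = 39 == 36
    factor = 10
    buf = delta
    nodes = 29 * factor
    nodes = process(i // nodes)
    process(nodes)
    factor = buf // buf
    return i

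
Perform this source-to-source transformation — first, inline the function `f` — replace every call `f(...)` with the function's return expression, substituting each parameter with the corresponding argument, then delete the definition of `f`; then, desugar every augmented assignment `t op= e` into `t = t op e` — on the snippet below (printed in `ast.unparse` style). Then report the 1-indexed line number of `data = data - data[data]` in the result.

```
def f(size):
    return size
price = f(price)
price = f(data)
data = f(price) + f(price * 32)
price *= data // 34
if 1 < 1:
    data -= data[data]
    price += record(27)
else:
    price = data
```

Transformed code:
price = price
price = data
data = price + price * 32
price = price * (data // 34)
if 1 < 1:
    data = data - data[data]
    price = price + record(27)
else:
    price = data

6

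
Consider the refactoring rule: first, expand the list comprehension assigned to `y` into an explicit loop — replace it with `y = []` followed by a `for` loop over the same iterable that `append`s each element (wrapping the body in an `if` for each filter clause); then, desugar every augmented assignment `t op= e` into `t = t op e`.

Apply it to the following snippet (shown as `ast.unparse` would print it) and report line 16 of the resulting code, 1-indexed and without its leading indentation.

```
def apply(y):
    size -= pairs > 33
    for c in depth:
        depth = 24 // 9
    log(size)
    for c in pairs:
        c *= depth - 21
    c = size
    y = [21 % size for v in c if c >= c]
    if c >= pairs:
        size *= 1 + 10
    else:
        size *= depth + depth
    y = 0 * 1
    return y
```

Transformed code:
def apply(y):
    size = size - (pairs > 33)
    for c in depth:
        depth = 24 // 9
    log(size)
    for c in pairs:
        c = c * (depth - 21)
    c = size
    y = []
    for v in c:
        if c >= c:
            y.append(21 % size)
    if c >= pairs:
        size = size * (1 + 10)
    else:
        size = size * (depth + depth)
    y = 0 * 1
    return y

size = size * (depth + depth)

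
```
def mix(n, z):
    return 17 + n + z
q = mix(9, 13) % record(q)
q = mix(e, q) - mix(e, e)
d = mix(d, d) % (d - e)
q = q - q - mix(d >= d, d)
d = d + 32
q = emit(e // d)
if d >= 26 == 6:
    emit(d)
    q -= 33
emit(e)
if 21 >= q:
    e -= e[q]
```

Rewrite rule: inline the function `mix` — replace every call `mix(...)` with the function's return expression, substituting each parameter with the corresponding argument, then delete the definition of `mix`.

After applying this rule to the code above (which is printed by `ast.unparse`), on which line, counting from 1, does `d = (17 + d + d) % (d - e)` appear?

3

Transformed code:
q = (17 + 9 + 13) % record(q)
q = 17 + e + q - (17 + e + e)
d = (17 + d + d) % (d - e)
q = q - q - (17 + (d >= d) + d)
d = d + 32
q = emit(e // d)
if d >= 26 == 6:
    emit(d)
    q -= 33
emit(e)
if 21 >= q:
    e -= e[q]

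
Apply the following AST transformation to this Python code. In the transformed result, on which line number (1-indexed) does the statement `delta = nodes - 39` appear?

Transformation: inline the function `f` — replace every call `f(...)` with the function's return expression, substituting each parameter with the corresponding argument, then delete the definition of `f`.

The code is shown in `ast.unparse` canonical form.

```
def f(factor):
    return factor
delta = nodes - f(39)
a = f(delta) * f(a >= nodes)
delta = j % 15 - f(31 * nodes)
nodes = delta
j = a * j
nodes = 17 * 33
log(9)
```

1

Transformed code:
delta = nodes - 39
a = delta * (a >= nodes)
delta = j % 15 - 31 * nodes
nodes = delta
j = a * j
nodes = 17 * 33
log(9)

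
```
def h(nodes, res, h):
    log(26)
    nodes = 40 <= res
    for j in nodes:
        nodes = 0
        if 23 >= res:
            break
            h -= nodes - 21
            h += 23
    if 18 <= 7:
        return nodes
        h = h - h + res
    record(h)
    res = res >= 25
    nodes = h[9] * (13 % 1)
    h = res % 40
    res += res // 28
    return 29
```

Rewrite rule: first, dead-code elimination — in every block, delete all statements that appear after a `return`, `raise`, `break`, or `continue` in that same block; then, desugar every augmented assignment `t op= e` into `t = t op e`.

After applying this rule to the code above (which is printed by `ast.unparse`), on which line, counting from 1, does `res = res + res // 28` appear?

14

Transformed code:
def h(nodes, res, h):
    log(26)
    nodes = 40 <= res
    for j in nodes:
        nodes = 0
        if 23 >= res:
            break
    if 18 <= 7:
        return nodes
    record(h)
    res = res >= 25
    nodes = h[9] * (13 % 1)
    h = res % 40
    res = res + res // 28
    return 29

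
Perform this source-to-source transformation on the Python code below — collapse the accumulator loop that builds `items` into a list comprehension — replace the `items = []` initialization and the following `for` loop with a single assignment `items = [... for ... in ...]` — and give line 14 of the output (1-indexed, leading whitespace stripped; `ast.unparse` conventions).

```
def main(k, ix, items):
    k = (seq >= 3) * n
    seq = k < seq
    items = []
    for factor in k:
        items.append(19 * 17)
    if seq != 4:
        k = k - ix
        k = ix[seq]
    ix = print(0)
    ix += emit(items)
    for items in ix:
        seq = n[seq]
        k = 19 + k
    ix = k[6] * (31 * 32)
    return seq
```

Transformed code:
def main(k, ix, items):
    k = (seq >= 3) * n
    seq = k < seq
    items = [19 * 17 for factor in k]
    if seq != 4:
        k = k - ix
        k = ix[seq]
    ix = print(0)
    ix += emit(items)
    for items in ix:
        seq = n[seq]
        k = 19 + k
    ix = k[6] * (31 * 32)
    return seq

return seq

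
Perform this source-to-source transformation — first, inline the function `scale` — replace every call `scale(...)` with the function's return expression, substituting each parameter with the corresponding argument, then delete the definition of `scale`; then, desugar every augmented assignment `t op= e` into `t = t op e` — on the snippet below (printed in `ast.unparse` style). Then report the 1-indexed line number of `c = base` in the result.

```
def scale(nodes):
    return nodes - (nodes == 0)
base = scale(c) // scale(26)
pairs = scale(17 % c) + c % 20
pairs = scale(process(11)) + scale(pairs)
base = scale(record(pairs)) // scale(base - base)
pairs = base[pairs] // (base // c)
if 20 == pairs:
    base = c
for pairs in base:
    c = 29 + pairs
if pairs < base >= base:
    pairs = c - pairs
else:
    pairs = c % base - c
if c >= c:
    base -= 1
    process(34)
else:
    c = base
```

Transformed code:
base = (c - (c == 0)) // (26 - (26 == 0))
pairs = 17 % c - (17 % c == 0) + c % 20
pairs = process(11) - (process(11) == 0) + (pairs - (pairs == 0))
base = (record(pairs) - (record(pairs) == 0)) // (base - base - (base - base == 0))
pairs = base[pairs] // (base // c)
if 20 == pairs:
    base = c
for pairs in base:
    c = 29 + pairs
if pairs < base >= base:
    pairs = c - pairs
else:
    pairs = c % base - c
if c >= c:
    base = base - 1
    process(34)
else:
    c = base

18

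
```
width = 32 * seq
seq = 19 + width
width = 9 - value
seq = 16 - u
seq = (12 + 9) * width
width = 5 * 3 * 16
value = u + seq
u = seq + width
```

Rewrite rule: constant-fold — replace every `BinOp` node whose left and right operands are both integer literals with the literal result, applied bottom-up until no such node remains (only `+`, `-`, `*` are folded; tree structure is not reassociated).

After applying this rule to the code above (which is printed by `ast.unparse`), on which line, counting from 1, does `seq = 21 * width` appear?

Transformed code:
width = 32 * seq
seq = 19 + width
width = 9 - value
seq = 16 - u
seq = 21 * width
width = 240
value = u + seq
u = seq + width

5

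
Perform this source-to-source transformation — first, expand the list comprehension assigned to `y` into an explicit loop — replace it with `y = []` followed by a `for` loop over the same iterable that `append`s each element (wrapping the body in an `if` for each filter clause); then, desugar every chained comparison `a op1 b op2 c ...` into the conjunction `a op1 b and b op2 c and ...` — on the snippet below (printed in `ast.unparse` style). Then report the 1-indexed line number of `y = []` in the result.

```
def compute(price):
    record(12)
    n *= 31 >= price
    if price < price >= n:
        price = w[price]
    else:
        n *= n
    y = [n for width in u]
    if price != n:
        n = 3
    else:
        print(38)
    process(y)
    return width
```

Transformed code:
def compute(price):
    record(12)
    n *= 31 >= price
    if price < price and price >= n:
        price = w[price]
    else:
        n *= n
    y = []
    for width in u:
        y.append(n)
    if price != n:
        n = 3
    else:
        print(38)
    process(y)
    return width

8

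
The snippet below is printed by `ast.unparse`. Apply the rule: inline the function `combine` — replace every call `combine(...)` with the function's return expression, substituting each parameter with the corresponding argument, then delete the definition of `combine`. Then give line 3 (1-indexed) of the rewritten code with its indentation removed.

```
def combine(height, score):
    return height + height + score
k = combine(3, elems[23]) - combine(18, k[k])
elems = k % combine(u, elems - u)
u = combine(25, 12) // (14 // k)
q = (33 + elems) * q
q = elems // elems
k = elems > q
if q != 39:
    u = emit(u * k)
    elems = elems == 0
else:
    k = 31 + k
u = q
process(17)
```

u = (25 + 25 + 12) // (14 // k)

Transformed code:
k = 3 + 3 + elems[23] - (18 + 18 + k[k])
elems = k % (u + u + (elems - u))
u = (25 + 25 + 12) // (14 // k)
q = (33 + elems) * q
q = elems // elems
k = elems > q
if q != 39:
    u = emit(u * k)
    elems = elems == 0
else:
    k = 31 + k
u = q
process(17)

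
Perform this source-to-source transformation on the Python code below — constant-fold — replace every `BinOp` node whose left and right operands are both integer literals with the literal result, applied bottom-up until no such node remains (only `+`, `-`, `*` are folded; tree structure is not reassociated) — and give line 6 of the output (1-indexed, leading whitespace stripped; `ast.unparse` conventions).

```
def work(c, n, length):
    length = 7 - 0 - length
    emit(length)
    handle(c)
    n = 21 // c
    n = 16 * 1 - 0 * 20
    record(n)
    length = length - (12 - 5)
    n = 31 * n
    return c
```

Transformed code:
def work(c, n, length):
    length = 7 - length
    emit(length)
    handle(c)
    n = 21 // c
    n = 16
    record(n)
    length = length - 7
    n = 31 * n
    return c

n = 16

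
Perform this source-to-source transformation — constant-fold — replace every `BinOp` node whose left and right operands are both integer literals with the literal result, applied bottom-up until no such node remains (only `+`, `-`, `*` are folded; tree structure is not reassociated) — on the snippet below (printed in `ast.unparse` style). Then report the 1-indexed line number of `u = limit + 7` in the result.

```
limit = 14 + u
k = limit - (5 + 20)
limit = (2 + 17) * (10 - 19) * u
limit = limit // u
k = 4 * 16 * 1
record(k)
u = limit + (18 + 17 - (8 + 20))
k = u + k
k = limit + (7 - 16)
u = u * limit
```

Transformed code:
limit = 14 + u
k = limit - 25
limit = -171 * u
limit = limit // u
k = 64
record(k)
u = limit + 7
k = u + k
k = limit + -9
u = u * limit

7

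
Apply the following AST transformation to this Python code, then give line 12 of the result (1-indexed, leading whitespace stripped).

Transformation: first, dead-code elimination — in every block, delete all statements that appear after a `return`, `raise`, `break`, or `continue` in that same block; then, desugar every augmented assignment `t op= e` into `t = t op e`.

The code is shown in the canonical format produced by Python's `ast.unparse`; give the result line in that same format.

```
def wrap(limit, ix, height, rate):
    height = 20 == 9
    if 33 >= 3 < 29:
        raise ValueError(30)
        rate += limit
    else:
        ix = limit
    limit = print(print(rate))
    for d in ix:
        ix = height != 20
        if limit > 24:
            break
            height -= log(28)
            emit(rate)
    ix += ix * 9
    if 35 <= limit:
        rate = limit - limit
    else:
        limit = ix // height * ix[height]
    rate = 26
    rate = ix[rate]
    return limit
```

ix = ix + ix * 9

Transformed code:
def wrap(limit, ix, height, rate):
    height = 20 == 9
    if 33 >= 3 < 29:
        raise ValueError(30)
    else:
        ix = limit
    limit = print(print(rate))
    for d in ix:
        ix = height != 20
        if limit > 24:
            break
    ix = ix + ix * 9
    if 35 <= limit:
        rate = limit - limit
    else:
        limit = ix // height * ix[height]
    rate = 26
    rate = ix[rate]
    return limit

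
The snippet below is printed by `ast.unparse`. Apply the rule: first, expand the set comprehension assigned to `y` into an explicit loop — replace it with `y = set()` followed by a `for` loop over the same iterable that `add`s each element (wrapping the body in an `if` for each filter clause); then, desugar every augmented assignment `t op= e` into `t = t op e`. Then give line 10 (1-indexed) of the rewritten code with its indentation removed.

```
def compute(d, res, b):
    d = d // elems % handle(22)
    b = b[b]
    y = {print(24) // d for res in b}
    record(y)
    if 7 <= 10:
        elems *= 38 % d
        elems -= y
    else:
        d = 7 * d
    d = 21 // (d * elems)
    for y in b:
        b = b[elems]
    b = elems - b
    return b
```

elems = elems - y

Transformed code:
def compute(d, res, b):
    d = d // elems % handle(22)
    b = b[b]
    y = set()
    for res in b:
        y.add(print(24) // d)
    record(y)
    if 7 <= 10:
        elems = elems * (38 % d)
        elems = elems - y
    else:
        d = 7 * d
    d = 21 // (d * elems)
    for y in b:
        b = b[elems]
    b = elems - b
    return b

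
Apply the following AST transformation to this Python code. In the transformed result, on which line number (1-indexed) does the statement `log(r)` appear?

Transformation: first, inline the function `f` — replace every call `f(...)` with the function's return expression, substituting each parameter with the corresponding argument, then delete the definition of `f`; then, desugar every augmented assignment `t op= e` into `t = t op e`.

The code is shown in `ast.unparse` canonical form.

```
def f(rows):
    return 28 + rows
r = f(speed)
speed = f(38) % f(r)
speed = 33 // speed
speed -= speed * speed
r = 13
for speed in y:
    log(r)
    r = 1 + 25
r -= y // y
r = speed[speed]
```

Transformed code:
r = 28 + speed
speed = (28 + 38) % (28 + r)
speed = 33 // speed
speed = speed - speed * speed
r = 13
for speed in y:
    log(r)
    r = 1 + 25
r = r - y // y
r = speed[speed]

7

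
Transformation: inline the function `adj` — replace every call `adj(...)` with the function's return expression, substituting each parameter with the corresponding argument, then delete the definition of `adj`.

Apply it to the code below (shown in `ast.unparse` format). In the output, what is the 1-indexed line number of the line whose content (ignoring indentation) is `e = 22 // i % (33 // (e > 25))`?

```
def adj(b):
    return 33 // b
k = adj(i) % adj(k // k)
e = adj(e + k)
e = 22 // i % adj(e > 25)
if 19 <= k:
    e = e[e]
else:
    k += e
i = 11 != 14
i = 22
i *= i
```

3

Transformed code:
k = 33 // i % (33 // (k // k))
e = 33 // (e + k)
e = 22 // i % (33 // (e > 25))
if 19 <= k:
    e = e[e]
else:
    k += e
i = 11 != 14
i = 22
i *= i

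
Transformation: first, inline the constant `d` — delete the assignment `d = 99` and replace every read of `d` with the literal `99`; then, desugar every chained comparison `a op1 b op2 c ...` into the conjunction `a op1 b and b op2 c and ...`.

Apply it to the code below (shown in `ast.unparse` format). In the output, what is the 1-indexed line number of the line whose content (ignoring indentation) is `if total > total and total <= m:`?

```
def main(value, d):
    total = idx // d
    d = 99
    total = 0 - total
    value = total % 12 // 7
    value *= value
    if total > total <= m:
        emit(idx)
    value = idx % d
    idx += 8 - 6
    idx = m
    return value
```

6

Transformed code:
def main(value, d):
    total = idx // 99
    total = 0 - total
    value = total % 12 // 7
    value *= value
    if total > total and total <= m:
        emit(idx)
    value = idx % 99
    idx += 8 - 6
    idx = m
    return value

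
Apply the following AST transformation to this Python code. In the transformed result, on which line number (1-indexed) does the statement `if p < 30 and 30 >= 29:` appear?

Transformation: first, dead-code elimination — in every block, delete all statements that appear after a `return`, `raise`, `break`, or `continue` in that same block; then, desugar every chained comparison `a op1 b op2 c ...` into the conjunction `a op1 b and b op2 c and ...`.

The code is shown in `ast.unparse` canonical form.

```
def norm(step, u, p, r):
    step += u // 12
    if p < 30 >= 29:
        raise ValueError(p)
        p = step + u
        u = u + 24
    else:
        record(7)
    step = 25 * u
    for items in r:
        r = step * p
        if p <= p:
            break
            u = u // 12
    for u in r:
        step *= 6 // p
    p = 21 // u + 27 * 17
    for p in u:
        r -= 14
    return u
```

Transformed code:
def norm(step, u, p, r):
    step += u // 12
    if p < 30 and 30 >= 29:
        raise ValueError(p)
    else:
        record(7)
    step = 25 * u
    for items in r:
        r = step * p
        if p <= p:
            break
    for u in r:
        step *= 6 // p
    p = 21 // u + 27 * 17
    for p in u:
        r -= 14
    return u

3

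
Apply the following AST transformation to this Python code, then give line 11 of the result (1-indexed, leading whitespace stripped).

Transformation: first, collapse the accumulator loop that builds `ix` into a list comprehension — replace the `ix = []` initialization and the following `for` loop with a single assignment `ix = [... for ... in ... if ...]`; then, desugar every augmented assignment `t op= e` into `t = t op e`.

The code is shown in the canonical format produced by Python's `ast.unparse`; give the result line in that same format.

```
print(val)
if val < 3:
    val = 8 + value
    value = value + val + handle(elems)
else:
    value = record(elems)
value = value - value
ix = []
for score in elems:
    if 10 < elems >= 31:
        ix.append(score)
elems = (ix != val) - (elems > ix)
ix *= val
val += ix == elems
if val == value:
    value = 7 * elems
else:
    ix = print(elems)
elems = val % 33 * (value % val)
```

val = val + (ix == elems)

Transformed code:
print(val)
if val < 3:
    val = 8 + value
    value = value + val + handle(elems)
else:
    value = record(elems)
value = value - value
ix = [score for score in elems if 10 < elems >= 31]
elems = (ix != val) - (elems > ix)
ix = ix * val
val = val + (ix == elems)
if val == value:
    value = 7 * elems
else:
    ix = print(elems)
elems = val % 33 * (value % val)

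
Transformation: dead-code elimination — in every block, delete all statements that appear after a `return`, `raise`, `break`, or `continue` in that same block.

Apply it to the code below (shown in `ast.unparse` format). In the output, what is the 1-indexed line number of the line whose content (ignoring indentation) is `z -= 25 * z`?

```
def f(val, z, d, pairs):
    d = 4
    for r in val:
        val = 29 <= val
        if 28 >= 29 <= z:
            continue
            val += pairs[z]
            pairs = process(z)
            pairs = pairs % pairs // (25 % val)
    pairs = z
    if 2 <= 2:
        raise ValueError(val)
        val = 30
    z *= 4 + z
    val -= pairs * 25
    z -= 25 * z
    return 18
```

12

Transformed code:
def f(val, z, d, pairs):
    d = 4
    for r in val:
        val = 29 <= val
        if 28 >= 29 <= z:
            continue
    pairs = z
    if 2 <= 2:
        raise ValueError(val)
    z *= 4 + z
    val -= pairs * 25
    z -= 25 * z
    return 18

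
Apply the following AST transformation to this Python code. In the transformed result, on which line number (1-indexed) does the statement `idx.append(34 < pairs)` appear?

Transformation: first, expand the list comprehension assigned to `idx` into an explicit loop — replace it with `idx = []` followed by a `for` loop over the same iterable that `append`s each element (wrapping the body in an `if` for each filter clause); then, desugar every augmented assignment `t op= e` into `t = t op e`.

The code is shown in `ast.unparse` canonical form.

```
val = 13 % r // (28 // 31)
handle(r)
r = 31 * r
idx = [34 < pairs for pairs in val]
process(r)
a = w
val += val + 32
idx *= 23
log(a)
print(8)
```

Transformed code:
val = 13 % r // (28 // 31)
handle(r)
r = 31 * r
idx = []
for pairs in val:
    idx.append(34 < pairs)
process(r)
a = w
val = val + (val + 32)
idx = idx * 23
log(a)
print(8)

6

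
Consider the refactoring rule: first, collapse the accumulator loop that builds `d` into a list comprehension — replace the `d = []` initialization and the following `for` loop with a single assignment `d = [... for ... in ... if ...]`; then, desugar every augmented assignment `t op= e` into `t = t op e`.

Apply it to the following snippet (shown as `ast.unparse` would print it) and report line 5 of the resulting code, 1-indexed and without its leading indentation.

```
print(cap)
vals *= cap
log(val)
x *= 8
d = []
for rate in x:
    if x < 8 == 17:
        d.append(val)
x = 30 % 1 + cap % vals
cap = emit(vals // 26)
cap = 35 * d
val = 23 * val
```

d = [val for rate in x if x < 8 == 17]

Transformed code:
print(cap)
vals = vals * cap
log(val)
x = x * 8
d = [val for rate in x if x < 8 == 17]
x = 30 % 1 + cap % vals
cap = emit(vals // 26)
cap = 35 * d
val = 23 * val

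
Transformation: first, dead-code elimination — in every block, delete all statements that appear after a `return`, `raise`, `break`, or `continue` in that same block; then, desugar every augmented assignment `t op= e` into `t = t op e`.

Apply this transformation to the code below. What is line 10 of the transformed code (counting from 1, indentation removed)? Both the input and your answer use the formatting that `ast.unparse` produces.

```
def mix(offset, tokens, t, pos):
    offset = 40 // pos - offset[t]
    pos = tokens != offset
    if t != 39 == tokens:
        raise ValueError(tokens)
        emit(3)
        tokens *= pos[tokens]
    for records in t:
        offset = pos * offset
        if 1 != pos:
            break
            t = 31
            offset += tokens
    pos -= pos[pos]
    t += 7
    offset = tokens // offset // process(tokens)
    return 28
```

pos = pos - pos[pos]

Transformed code:
def mix(offset, tokens, t, pos):
    offset = 40 // pos - offset[t]
    pos = tokens != offset
    if t != 39 == tokens:
        raise ValueError(tokens)
    for records in t:
        offset = pos * offset
        if 1 != pos:
            break
    pos = pos - pos[pos]
    t = t + 7
    offset = tokens // offset // process(tokens)
    return 28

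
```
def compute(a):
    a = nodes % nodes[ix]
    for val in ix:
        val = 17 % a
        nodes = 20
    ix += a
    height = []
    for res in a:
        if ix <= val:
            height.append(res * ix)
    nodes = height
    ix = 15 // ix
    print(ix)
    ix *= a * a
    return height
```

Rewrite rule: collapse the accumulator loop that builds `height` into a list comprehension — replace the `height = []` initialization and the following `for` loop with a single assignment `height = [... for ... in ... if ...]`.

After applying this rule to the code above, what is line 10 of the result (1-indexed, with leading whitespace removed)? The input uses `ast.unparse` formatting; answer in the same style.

Transformed code:
def compute(a):
    a = nodes % nodes[ix]
    for val in ix:
        val = 17 % a
        nodes = 20
    ix += a
    height = [res * ix for res in a if ix <= val]
    nodes = height
    ix = 15 // ix
    print(ix)
    ix *= a * a
    return height

print(ix)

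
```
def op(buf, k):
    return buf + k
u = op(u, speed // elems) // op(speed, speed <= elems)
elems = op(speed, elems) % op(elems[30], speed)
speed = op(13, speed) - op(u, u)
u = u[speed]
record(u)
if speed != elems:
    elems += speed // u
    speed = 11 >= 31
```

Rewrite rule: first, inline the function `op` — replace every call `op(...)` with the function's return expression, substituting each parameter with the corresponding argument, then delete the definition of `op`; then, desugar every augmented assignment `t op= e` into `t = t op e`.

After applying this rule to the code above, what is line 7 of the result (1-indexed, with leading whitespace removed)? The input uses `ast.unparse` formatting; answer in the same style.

elems = elems + speed // u

Transformed code:
u = (u + speed // elems) // (speed + (speed <= elems))
elems = (speed + elems) % (elems[30] + speed)
speed = 13 + speed - (u + u)
u = u[speed]
record(u)
if speed != elems:
    elems = elems + speed // u
    speed = 11 >= 31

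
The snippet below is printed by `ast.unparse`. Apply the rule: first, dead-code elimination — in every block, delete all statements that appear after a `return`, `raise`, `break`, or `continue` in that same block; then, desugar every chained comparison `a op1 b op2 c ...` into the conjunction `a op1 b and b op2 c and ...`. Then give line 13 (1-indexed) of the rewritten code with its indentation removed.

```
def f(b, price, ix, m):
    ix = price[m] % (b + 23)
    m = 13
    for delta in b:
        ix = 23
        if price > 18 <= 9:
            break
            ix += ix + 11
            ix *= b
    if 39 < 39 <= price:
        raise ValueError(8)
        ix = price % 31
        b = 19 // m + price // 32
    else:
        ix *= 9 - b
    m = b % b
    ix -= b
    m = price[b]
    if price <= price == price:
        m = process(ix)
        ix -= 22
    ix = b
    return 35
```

ix -= b

Transformed code:
def f(b, price, ix, m):
    ix = price[m] % (b + 23)
    m = 13
    for delta in b:
        ix = 23
        if price > 18 and 18 <= 9:
            break
    if 39 < 39 and 39 <= price:
        raise ValueError(8)
    else:
        ix *= 9 - b
    m = b % b
    ix -= b
    m = price[b]
    if price <= price and price == price:
        m = process(ix)
        ix -= 22
    ix = b
    return 35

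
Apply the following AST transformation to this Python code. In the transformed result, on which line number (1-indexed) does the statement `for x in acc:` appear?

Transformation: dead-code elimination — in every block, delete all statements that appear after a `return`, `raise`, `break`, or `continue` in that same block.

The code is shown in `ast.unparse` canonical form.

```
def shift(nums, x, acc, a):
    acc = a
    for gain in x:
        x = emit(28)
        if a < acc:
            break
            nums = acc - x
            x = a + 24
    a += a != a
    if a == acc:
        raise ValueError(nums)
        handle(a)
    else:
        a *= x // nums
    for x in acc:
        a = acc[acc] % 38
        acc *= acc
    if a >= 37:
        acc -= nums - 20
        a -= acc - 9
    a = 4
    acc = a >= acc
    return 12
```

12

Transformed code:
def shift(nums, x, acc, a):
    acc = a
    for gain in x:
        x = emit(28)
        if a < acc:
            break
    a += a != a
    if a == acc:
        raise ValueError(nums)
    else:
        a *= x // nums
    for x in acc:
        a = acc[acc] % 38
        acc *= acc
    if a >= 37:
        acc -= nums - 20
        a -= acc - 9
    a = 4
    acc = a >= acc
    return 12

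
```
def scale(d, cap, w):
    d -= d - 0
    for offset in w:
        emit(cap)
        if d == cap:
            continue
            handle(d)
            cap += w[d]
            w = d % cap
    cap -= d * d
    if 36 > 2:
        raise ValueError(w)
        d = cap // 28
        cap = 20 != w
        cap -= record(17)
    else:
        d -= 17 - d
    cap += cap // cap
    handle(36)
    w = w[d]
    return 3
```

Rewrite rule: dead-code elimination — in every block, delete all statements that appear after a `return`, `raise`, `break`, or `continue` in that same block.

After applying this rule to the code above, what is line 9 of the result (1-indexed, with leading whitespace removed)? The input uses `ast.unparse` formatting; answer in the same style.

Transformed code:
def scale(d, cap, w):
    d -= d - 0
    for offset in w:
        emit(cap)
        if d == cap:
            continue
    cap -= d * d
    if 36 > 2:
        raise ValueError(w)
    else:
        d -= 17 - d
    cap += cap // cap
    handle(36)
    w = w[d]
    return 3

raise ValueError(w)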